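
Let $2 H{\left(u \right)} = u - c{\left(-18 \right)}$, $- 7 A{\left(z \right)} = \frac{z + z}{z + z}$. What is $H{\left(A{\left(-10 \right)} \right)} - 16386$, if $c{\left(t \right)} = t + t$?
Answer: $- \frac{229153}{14} \approx -16368.0$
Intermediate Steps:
$A{\left(z \right)} = - \frac{1}{7}$ ($A{\left(z \right)} = - \frac{\left(z + z\right) \frac{1}{z + z}}{7} = - \frac{2 z \frac{1}{2 z}}{7} = \left(- \frac{1}{7}\right) 1 = - \frac{1}{7}$)
$c{\left(t \right)} = 2 t$
$H{\left(u \right)} = 18 + \frac{u}{2}$ ($H{\left(u \right)} = \frac{u - 2 \left(-18\right)}{2} = \frac{u - -36}{2} = \frac{u + 36}{2} = \frac{36 + u}{2} = 18 + \frac{u}{2}$)
$H{\left(A{\left(-10 \right)} \right)} - 16386 = \left(18 + \frac{1}{2} \left(- \frac{1}{7}\right)\right) - 16386 = \left(18 - \frac{1}{14}\right) - 16386 = \frac{251}{14} - 16386 = - \frac{229153}{14}$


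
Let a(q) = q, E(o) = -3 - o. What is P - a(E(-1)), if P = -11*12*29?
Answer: -3826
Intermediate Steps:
P = -3828 (P = -132*29 = -3828)
P - a(E(-1)) = -3828 - (-3 - 1*(-1)) = -3828 - (-3 + 1) = -3828 - 1*(-2) = -3828 + 2 = -3826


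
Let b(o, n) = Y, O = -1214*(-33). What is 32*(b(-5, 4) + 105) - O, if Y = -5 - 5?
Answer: -37022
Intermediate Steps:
O = 40062
Y = -10
b(o, n) = -10
32*(b(-5, 4) + 105) - O = 32*(-10 + 105) - 1*40062 = 32*95 - 40062 = 3040 - 40062 = -37022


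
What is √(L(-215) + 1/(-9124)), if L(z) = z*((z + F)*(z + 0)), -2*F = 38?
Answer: I*√225114432404881/4562 ≈ 3288.9*I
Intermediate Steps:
F = -19 (F = -½*38 = -19)
L(z) = z²*(-19 + z) (L(z) = z*((z - 19)*(z + 0)) = z*((-19 + z)*z) = z*(z*(-19 + z)) = z²*(-19 + z))
√(L(-215) + 1/(-9124)) = √((-215)²*(-19 - 215) + 1/(-9124)) = √(46225*(-234) - 1/9124) = √(-10816650 - 1/9124) = √(-98691114601/9124) = I*√225114432404881/4562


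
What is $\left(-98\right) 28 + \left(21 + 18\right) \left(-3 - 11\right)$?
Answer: $-3290$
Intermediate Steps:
$\left(-98\right) 28 + \left(21 + 18\right) \left(-3 - 11\right) = -2744 + 39 \left(-14\right) = -2744 - 546 = -3290$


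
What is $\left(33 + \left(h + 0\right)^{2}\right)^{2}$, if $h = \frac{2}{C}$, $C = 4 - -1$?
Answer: $\frac{687241}{625} \approx 1099.6$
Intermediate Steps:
$C = 5$ ($C = 4 + 1 = 5$)
$h = \frac{2}{5} \approx 0.4$
$\left(33 + \left(h + 0\right)^{2}\right)^{2} = \left(33 + \left(\frac{2}{5} + 0\right)^{2}\right)^{2} = \left(33 + \left(\frac{2}{5}\right)^{2}\right)^{2} = \left(33 + \frac{4}{25}\right)^{2} = \left(\frac{829}{25}\right)^{2} = \frac{687241}{625}$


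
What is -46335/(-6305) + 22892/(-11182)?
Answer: 37378391/7050251 ≈ 5.3017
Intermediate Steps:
-46335/(-6305) + 22892/(-11182) = -46335*(-1/6305) + 22892*(-1/11182) = 9267/1261 - 11446/5591 = 37378391/7050251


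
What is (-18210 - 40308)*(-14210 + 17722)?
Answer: -205515216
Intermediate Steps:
(-18210 - 40308)*(-14210 + 17722) = -58518*3512 = -205515216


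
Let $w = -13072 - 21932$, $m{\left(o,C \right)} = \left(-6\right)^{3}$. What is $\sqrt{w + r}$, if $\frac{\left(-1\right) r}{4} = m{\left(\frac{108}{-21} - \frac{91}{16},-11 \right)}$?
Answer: $2 i \sqrt{8535} \approx 184.77 i$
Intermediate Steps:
$m{\left(o,C \right)} = -216$
$r = 864$ ($r = \left(-4\right) \left(-216\right) = 864$)
$w = -35004$ ($w = -13072 - 21932 = -35004$)
$\sqrt{w + r} = \sqrt{-35004 + 864} = \sqrt{-34140} = 2 i \sqrt{8535}$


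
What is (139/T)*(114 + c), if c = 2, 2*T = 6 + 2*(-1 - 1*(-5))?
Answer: 16124/7 ≈ 2303.4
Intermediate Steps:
T = 7 (T = (6 + 2*(-1 - 1*(-5)))/2 = (6 + 2*(-1 + 5))/2 = (6 + 2*4)/2 = (6 + 8)/2 = (½)*14 = 7)
(139/T)*(114 + c) = (139/7)*(114 + 2) = (139*(⅐))*116 = (139/7)*116 = 16124/7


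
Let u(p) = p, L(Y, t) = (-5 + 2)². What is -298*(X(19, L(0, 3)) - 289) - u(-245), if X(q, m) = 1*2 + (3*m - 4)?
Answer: 78917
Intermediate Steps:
L(Y, t) = 9 (L(Y, t) = (-3)² = 9)
X(q, m) = -2 + 3*m (X(q, m) = 2 + (-4 + 3*m) = -2 + 3*m)
-298*(X(19, L(0, 3)) - 289) - u(-245) = -298*((-2 + 3*9) - 289) - 1*(-245) = -298*((-2 + 27) - 289) + 245 = -298*(25 - 289) + 245 = -298*(-264) + 245 = 78672 + 245 = 78917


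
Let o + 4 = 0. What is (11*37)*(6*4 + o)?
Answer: 8140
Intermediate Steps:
o = -4 (o = -4 + 0 = -4)
(11*37)*(6*4 + o) = (11*37)*(6*4 - 4) = 407*(24 - 4) = 407*20 = 8140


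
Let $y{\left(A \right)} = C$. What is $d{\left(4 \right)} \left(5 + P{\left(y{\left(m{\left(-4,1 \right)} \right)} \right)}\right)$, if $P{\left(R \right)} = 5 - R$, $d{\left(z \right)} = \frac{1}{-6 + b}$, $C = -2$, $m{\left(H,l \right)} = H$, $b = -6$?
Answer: $-1$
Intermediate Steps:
$y{\left(A \right)} = -2$
$d{\left(z \right)} = - \frac{1}{12}$ ($d{\left(z \right)} = \frac{1}{-6 - 6} = \frac{1}{-12} = - \frac{1}{12}$)
$d{\left(4 \right)} \left(5 + P{\left(y{\left(m{\left(-4,1 \right)} \right)} \right)}\right) = - \frac{5 + \left(5 - -2\right)}{12} = - \frac{5 + \left(5 + 2\right)}{12} = - \frac{5 + 7}{12} = \left(- \frac{1}{12}\right) 12 = -1$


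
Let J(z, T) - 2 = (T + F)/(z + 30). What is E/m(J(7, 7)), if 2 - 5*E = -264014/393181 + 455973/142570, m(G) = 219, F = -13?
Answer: -29527813793/61381117611150 ≈ -0.00048106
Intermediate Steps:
J(z, T) = 2 + (-13 + T)/(30 + z) (J(z, T) = 2 + (T - 13)/(z + 30) = 2 + (-13 + T)/(30 + z))
E = -29527813793/280279075850 (E = ⅖ - (-264014/393181 + 455973/142570)/5 = ⅖ - ⅕*141639444133/56055815170 = ⅖ - 141639444133/280279075850 = -29527813793/280279075850 ≈ -0.10535)
E/m(J(7, 7)) = -29527813793/280279075850/219 = -29527813793/280279075850*1/219 = -29527813793/61381117611150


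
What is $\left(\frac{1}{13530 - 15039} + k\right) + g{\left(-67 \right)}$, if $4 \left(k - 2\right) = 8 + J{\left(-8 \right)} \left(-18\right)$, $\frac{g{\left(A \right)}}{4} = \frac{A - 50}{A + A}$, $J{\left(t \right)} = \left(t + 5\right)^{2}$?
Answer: $- \frac{6674441}{202206} \approx -33.008$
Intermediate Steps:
$J{\left(t \right)} = \left(5 + t\right)^{2}$
$g{\left(A \right)} = \frac{2 \left(-50 + A\right)}{A}$ ($g{\left(A \right)} = 4 \frac{A - 50}{A + A} = 4 \frac{-50 + A}{2 A} = \frac{2 \left(-50 + A\right)}{A}$)
$k = - \frac{73}{2}$ ($k = 2 + \frac{8 + \left(5 - 8\right)^{2} \left(-18\right)}{4} = 2 + \frac{8 + \left(-3\right)^{2} \left(-18\right)}{4} = 2 + \frac{8 + 9 \left(-18\right)}{4} = 2 + \frac{8 - 162}{4} = 2 + \frac{1}{4} \left(-154\right) = 2 - \frac{77}{2} = - \frac{73}{2} \approx -36.5$)
$\left(\frac{1}{13530 - 15039} + k\right) + g{\left(-67 \right)} = \left(\frac{1}{13530 - 15039} - \frac{73}{2}\right) + \left(2 - \frac{100}{-67}\right) = \left(\frac{1}{13530 - 15039} - \frac{73}{2}\right) + \left(2 - - \frac{100}{67}\right) = \left(\frac{1}{-1509} - \frac{73}{2}\right) + \left(2 + \frac{100}{67}\right) = \left(- \frac{1}{1509} - \frac{73}{2}\right) + \frac{234}{67} = - \frac{110159}{3018} + \frac{234}{67} = - \frac{6674441}{202206}$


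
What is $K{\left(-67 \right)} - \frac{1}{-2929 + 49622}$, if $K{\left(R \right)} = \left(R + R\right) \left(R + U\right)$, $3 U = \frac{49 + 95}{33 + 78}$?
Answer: $\frac{15410651069}{1727641} \approx 8920.0$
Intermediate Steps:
$U = \frac{16}{37}$ ($U = \frac{\left(49 + 95\right) \frac{1}{33 + 78}}{3} = \frac{144 \cdot \frac{1}{111}}{3} = \frac{1}{3} \cdot \frac{48}{37} = \frac{16}{37} \approx 0.43243$)
$K{\left(R \right)} = 2 R \left(\frac{16}{37} + R\right)$ ($K{\left(R \right)} = \left(R + R\right) \left(R + \frac{16}{37}\right) = 2 R \left(\frac{16}{37} + R\right)$)
$K{\left(-67 \right)} - \frac{1}{-2929 + 49622} = \frac{2}{37} \left(-67\right) \left(16 + 37 \left(-67\right)\right) - \frac{1}{-2929 + 49622} = \frac{2}{37} \left(-67\right) \left(16 - 2479\right) - \frac{1}{46693} = \frac{2}{37} \left(-67\right) \left(-2463\right) - \frac{1}{46693} = \frac{330042}{37} - \frac{1}{46693} = \frac{15410651069}{1727641}$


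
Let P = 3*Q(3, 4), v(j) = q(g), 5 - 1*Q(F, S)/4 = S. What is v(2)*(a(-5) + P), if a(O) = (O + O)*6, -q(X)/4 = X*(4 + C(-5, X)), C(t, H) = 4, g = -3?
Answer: -4608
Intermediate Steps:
Q(F, S) = 20 - 4*S
q(X) = -32*X (q(X) = -4*X*(4 + 4) = -4*X*8 = -32*X)
v(j) = 96 (v(j) = -32*(-3) = 96)
a(O) = 12*O (a(O) = (2*O)*6 = 12*O)
P = 12 (P = 3*(20 - 4*4) = 3*(20 - 16) = 3*4 = 12)
v(2)*(a(-5) + P) = 96*(12*(-5) + 12) = 96*(-60 + 12) = 96*(-48) = -4608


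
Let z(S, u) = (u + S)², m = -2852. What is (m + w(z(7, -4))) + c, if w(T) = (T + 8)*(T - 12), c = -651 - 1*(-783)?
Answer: -2771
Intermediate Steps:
z(S, u) = (S + u)²
c = 132 (c = -651 + 783 = 132)
w(T) = (-12 + T)*(8 + T) (w(T) = (8 + T)*(-12 + T) = (-12 + T)*(8 + T))
(m + w(z(7, -4))) + c = (-2852 + (-96 + ((7 - 4)²)² - 4*(7 - 4)²)) + 132 = (-2852 + (-96 + (3²)² - 4*3²)) + 132 = (-2852 + (-96 + 9² - 4*9)) + 132 = (-2852 + (-96 + 81 - 36)) + 132 = (-2852 - 51) + 132 = -2903 + 132 = -2771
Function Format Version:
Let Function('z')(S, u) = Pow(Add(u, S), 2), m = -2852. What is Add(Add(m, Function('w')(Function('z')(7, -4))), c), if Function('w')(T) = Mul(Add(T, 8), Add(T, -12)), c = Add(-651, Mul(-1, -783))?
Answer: -2771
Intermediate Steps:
Function('z')(S, u) = Pow(Add(S, u), 2)
c = 132 (c = Add(-651, 783) = 132)
Function('w')(T) = Mul(Add(-12, T), Add(8, T)) (Function('w')(T) = Mul(Add(8, T), Add(-12, T)) = Mul(Add(-12, T), Add(8, T)))
Add(Add(m, Function('w')(Function('z')(7, -4))), c) = Add(Add(-2852, Add(-96, Pow(Pow(Add(7, -4), 2), 2), Mul(-4, Pow(Add(7, -4), 2)))), 132) = Add(Add(-2852, Add(-96, Pow(Pow(3, 2), 2), Mul(-4, Pow(3, 2)))), 132) = Add(Add(-2852, Add(-96, Pow(9, 2), Mul(-4, 9))), 132) = Add(Add(-2852, Add(-96, 81, -36)), 132) = Add(Add(-2852, -51), 132) = Add(-2903, 132) = -2771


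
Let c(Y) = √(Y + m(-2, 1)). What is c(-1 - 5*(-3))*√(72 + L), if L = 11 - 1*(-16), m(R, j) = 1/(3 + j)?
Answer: 3*√627/2 ≈ 37.560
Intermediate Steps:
L = 27 (L = 11 + 16 = 27)
c(Y) = √(¼ + Y) (c(Y) = √(Y + 1/(3 + 1)) = √(Y + 1/4) = √(Y + ¼) = √(¼ + Y))
c(-1 - 5*(-3))*√(72 + L) = (√(1 + 4*(-1 - 5*(-3)))/2)*√(72 + 27) = (√(1 + 4*(-1 + 15))/2)*√99 = (√(1 + 4*14)/2)*(3*√11) = (√(1 + 56)/2)*(3*√11) = (√57/2)*(3*√11) = 3*√627/2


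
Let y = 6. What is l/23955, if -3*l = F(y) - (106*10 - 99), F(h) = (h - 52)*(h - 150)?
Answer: -5663/71865 ≈ -0.078801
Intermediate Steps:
F(h) = (-150 + h)*(-52 + h) (F(h) = (-52 + h)*(-150 + h) = (-150 + h)*(-52 + h))
l = -5663/3 (l = -((7800 + 6² - 202*6) - (106*10 - 99))/3 = -((7800 + 36 - 1212) - (1060 - 99))/3 = -(6624 - 1*961)/3 = -(6624 - 961)/3 = -⅓*5663 = -5663/3 ≈ -1887.7)
l/23955 = -5663/3/23955 = -5663/3*1/23955 = -5663/71865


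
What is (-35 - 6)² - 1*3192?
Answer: -1511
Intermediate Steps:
(-35 - 6)² - 1*3192 = (-41)² - 3192 = 1681 - 3192 = -1511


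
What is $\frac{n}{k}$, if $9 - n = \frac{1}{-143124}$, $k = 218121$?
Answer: $\frac{1288117}{31218350004} \approx 4.1262 \cdot 10^{-5}$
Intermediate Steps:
$n = \frac{1288117}{143124}$ ($n = 9 - \frac{1}{-143124} = 9 - - \frac{1}{143124} = 9 + \frac{1}{143124} = \frac{1288117}{143124} \approx 9.0$)
$\frac{n}{k} = \frac{1288117}{143124 \cdot 218121} = \frac{1288117}{143124} \cdot \frac{1}{218121} = \frac{1288117}{31218350004}$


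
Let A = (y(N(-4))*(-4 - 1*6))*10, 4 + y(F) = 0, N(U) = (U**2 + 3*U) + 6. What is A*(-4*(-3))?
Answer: 4800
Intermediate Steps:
N(U) = 6 + U**2 + 3*U
y(F) = -4 (y(F) = -4 + 0 = -4)
A = 400 (A = -4*(-4 - 1*6)*10 = -4*(-4 - 6)*10 = -4*(-10)*10 = 40*10 = 400)
A*(-4*(-3)) = 400*(-4*(-3)) = 400*12 = 4800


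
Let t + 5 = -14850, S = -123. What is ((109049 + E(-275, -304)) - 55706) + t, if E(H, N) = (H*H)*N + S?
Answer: -22951635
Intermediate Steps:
E(H, N) = -123 + N*H² (E(H, N) = (H*H)*N - 123 = H²*N - 123 = N*H² - 123 = -123 + N*H²)
t = -14855 (t = -5 - 14850 = -14855)
((109049 + E(-275, -304)) - 55706) + t = ((109049 + (-123 - 304*(-275)²)) - 55706) - 14855 = ((109049 + (-123 - 304*75625)) - 55706) - 14855 = ((109049 + (-123 - 22990000)) - 55706) - 14855 = ((109049 - 22990123) - 55706) - 14855 = (-22881074 - 55706) - 14855 = -22936780 - 14855 = -22951635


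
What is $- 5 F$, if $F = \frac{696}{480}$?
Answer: $- \frac{29}{4} \approx -7.25$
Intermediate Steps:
$F = \frac{29}{20}$ ($F = 696 \cdot \frac{1}{480} = \frac{29}{20} \approx 1.45$)
$- 5 F = \left(-5\right) \frac{29}{20} = - \frac{29}{4}$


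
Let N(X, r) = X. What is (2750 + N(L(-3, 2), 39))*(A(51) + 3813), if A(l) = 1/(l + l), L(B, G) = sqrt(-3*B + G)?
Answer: 534774625/51 + 388927*sqrt(11)/102 ≈ 1.0498e+7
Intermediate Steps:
L(B, G) = sqrt(G - 3*B)
A(l) = 1/(2*l)
(2750 + N(L(-3, 2), 39))*(A(51) + 3813) = (2750 + sqrt(2 - 3*(-3)))*((1/2)/51 + 3813) = (2750 + sqrt(2 + 9))*((1/2)*(1/51) + 3813) = (2750 + sqrt(11))*(1/102 + 3813) = (2750 + sqrt(11))*(388927/102) = 534774625/51 + 388927*sqrt(11)/102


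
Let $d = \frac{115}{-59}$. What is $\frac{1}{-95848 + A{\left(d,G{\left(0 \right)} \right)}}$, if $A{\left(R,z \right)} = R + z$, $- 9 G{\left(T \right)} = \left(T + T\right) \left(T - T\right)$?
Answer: $- \frac{59}{5655147} \approx -1.0433 \cdot 10^{-5}$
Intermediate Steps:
$G{\left(T \right)} = 0$ ($G{\left(T \right)} = - \frac{\left(T + T\right) \left(T - T\right)}{9} = - \frac{2 T 0}{9} = \left(- \frac{1}{9}\right) 0 = 0$)
$d = - \frac{115}{59}$ ($d = 115 \left(- \frac{1}{59}\right) = - \frac{115}{59} \approx -1.9492$)
$\frac{1}{-95848 + A{\left(d,G{\left(0 \right)} \right)}} = \frac{1}{-95848 + \left(- \frac{115}{59} + 0\right)} = \frac{1}{-95848 - \frac{115}{59}} = \frac{1}{- \frac{5655147}{59}} = - \frac{59}{5655147}$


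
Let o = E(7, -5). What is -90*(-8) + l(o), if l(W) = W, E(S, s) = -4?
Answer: 716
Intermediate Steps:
o = -4
-90*(-8) + l(o) = -90*(-8) - 4 = 720 - 4 = 716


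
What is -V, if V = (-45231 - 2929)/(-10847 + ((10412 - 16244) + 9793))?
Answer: -24080/3443 ≈ -6.9939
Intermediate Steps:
V = 24080/3443 (V = -48160/(-10847 + (-5832 + 9793)) = -48160/(-10847 + 3961) = -48160/(-6886) = -48160*(-1/6886) = 24080/3443 ≈ 6.9939)
-V = -1*24080/3443 = -24080/3443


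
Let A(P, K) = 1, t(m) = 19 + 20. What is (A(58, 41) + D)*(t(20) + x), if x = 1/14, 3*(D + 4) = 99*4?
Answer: 70563/14 ≈ 5040.2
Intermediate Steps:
D = 128 (D = -4 + (99*4)/3 = -4 + (1/3)*396 = -4 + 132 = 128)
x = 1/14 ≈ 0.071429
t(m) = 39
(A(58, 41) + D)*(t(20) + x) = (1 + 128)*(39 + 1/14) = 129*(547/14) = 70563/14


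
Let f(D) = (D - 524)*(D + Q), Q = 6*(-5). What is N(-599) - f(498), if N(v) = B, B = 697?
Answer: 12865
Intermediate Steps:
N(v) = 697
Q = -30
f(D) = (-524 + D)*(-30 + D) (f(D) = (D - 524)*(D - 30) = (-524 + D)*(-30 + D))
N(-599) - f(498) = 697 - (15720 + 498**2 - 554*498) = 697 - (15720 + 248004 - 275892) = 697 - 1*(-12168) = 697 + 12168 = 12865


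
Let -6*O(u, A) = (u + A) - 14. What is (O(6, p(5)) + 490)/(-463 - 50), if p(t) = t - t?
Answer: -1474/1539 ≈ -0.95776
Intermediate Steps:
p(t) = 0
O(u, A) = 7/3 - A/6 - u/6 (O(u, A) = -((u + A) - 14)/6 = -((A + u) - 14)/6 = -(-14 + A + u)/6 = 7/3 - A/6 - u/6)
(O(6, p(5)) + 490)/(-463 - 50) = ((7/3 - ⅙*0 - ⅙*6) + 490)/(-463 - 50) = ((7/3 + 0 - 1) + 490)/(-513) = (4/3 + 490)*(-1/513) = (1474/3)*(-1/513) = -1474/1539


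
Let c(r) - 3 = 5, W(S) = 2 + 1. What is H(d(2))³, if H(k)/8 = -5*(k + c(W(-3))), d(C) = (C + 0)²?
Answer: -110592000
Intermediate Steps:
d(C) = C²
W(S) = 3
c(r) = 8 (c(r) = 3 + 5 = 8)
H(k) = -320 - 40*k (H(k) = 8*(-5*(k + 8)) = 8*(-5*(8 + k)) = 8*(-40 - 5*k) = -320 - 40*k)
H(d(2))³ = (-320 - 40*2²)³ = (-320 - 40*4)³ = (-320 - 160)³ = (-480)³ = -110592000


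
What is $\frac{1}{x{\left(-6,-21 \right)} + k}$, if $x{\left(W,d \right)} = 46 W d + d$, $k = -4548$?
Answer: $\frac{1}{1227} \approx 0.000815$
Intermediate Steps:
$x{\left(W,d \right)} = d + 46 W d$ ($x{\left(W,d \right)} = 46 W d + d = d + 46 W d$)
$\frac{1}{x{\left(-6,-21 \right)} + k} = \frac{1}{- 21 \left(1 + 46 \left(-6\right)\right) - 4548} = \frac{1}{- 21 \left(1 - 276\right) - 4548} = \frac{1}{\left(-21\right) \left(-275\right) - 4548} = \frac{1}{5775 - 4548} = \frac{1}{1227}$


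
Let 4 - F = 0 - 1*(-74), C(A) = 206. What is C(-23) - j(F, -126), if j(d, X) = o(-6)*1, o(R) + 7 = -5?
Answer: 218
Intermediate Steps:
o(R) = -12 (o(R) = -7 - 5 = -12)
F = -70 (F = 4 - (0 - 1*(-74)) = 4 - (0 + 74) = 4 - 1*74 = 4 - 74 = -70)
j(d, X) = -12 (j(d, X) = -12*1 = -12)
C(-23) - j(F, -126) = 206 - 1*(-12) = 206 + 12 = 218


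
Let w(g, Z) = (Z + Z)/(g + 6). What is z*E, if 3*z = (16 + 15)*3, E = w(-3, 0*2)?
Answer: 0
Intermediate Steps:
w(g, Z) = 2*Z/(6 + g) (w(g, Z) = (2*Z)/(6 + g) = 2*Z/(6 + g))
E = 0 (E = 2*(0*2)/(6 - 3) = 2*0/3 = 2*0*(⅓) = 0)
z = 31 (z = ((16 + 15)*3)/3 = (31*3)/3 = (⅓)*93 = 31)
z*E = 31*0 = 0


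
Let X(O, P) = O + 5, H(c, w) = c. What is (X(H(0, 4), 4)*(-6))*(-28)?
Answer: 840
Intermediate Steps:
X(O, P) = 5 + O
(X(H(0, 4), 4)*(-6))*(-28) = ((5 + 0)*(-6))*(-28) = (5*(-6))*(-28) = -30*(-28) = 840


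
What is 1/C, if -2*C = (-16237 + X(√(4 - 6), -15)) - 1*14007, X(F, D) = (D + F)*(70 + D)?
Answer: 62138/965288811 + 110*I*√2/965288811 ≈ 6.4372e-5 + 1.6116e-7*I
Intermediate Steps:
X(F, D) = (70 + D)*(D + F)
C = 31069/2 - 55*I*√2/2 (C = -((-16237 + ((-15)² + 70*(-15) + 70*√(4 - 6) - 15*√(4 - 6))) - 1*14007)/2 = -((-16237 + (225 - 1050 + 70*√(-2) - 15*I*√2)) - 14007)/2 = -((-16237 + (225 - 1050 + 70*(I*√2) - 15*I*√2)) - 14007)/2 = -((-16237 + (225 - 1050 + 70*I*√2 - 15*I*√2)) - 14007)/2 = -((-16237 + (-825 + 55*I*√2)) - 14007)/2 = -((-17062 + 55*I*√2) - 14007)/2 = -(-31069 + 55*I*√2)/2 = 31069/2 - 55*I*√2/2 ≈ 15535.0 - 38.891*I)
1/C = 1/(31069/2 - 55*I*√2/2)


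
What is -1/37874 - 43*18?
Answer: -29314477/37874 ≈ -774.00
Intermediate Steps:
-1/37874 - 43*18 = -1*1/37874 - 774 = -1/37874 - 774 = -29314477/37874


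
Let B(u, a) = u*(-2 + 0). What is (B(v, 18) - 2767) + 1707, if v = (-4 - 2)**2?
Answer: -1132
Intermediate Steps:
v = 36 (v = (-6)**2 = 36)
B(u, a) = -2*u (B(u, a) = u*(-2) = -2*u)
(B(v, 18) - 2767) + 1707 = (-2*36 - 2767) + 1707 = (-72 - 2767) + 1707 = -2839 + 1707 = -1132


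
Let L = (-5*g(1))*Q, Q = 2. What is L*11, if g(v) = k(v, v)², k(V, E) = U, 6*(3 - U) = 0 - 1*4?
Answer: -13310/9 ≈ -1478.9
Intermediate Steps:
U = 11/3 (U = 3 - (0 - 1*4)/6 = 3 - (0 - 4)/6 = 3 - ⅙*(-4) = 3 + ⅔ = 11/3 ≈ 3.6667)
k(V, E) = 11/3
g(v) = 121/9 (g(v) = (11/3)² = 121/9)
L = -1210/9 (L = -5*121/9*2 = -605/9*2 = -1210/9 ≈ -134.44)
L*11 = -1210/9*11 = -13310/9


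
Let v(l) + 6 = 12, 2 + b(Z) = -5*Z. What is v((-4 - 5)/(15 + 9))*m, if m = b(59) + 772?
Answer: 2850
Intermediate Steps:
b(Z) = -2 - 5*Z
v(l) = 6 (v(l) = -6 + 12 = 6)
m = 475 (m = (-2 - 5*59) + 772 = (-2 - 295) + 772 = -297 + 772 = 475)
v((-4 - 5)/(15 + 9))*m = 6*475 = 2850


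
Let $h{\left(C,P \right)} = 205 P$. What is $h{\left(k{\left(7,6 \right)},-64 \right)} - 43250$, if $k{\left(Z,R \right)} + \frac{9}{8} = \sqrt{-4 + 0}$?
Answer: $-56370$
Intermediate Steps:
$k{\left(Z,R \right)} = - \frac{9}{8} + 2 i$ ($k{\left(Z,R \right)} = - \frac{9}{8} + \sqrt{-4 + 0} = - \frac{9}{8} + \sqrt{-4} = - \frac{9}{8} + 2 i$)
$h{\left(k{\left(7,6 \right)},-64 \right)} - 43250 = 205 \left(-64\right) - 43250 = -13120 - 43250 = -56370$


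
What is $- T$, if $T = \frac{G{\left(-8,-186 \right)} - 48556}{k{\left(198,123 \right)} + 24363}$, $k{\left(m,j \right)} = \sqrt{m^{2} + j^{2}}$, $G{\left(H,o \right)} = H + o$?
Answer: $\frac{65983125}{32972302} - \frac{8125 \sqrt{6037}}{32972302} \approx 1.982$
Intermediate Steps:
$k{\left(m,j \right)} = \sqrt{j^{2} + m^{2}}$
$T = - \frac{48750}{24363 + 3 \sqrt{6037}}$ ($T = \frac{\left(-8 - 186\right) - 48556}{\sqrt{123^{2} + 198^{2}} + 24363} = \frac{-194 - 48556}{\sqrt{15129 + 39204} + 24363} = - \frac{48750}{\sqrt{54333} + 24363} = - \frac{48750}{3 \sqrt{6037} + 24363} = - \frac{48750}{24363 + 3 \sqrt{6037}} \approx -1.982$)
$- T = - (- \frac{65983125}{32972302} + \frac{8125 \sqrt{6037}}{32972302}) = \frac{65983125}{32972302} - \frac{8125 \sqrt{6037}}{32972302}$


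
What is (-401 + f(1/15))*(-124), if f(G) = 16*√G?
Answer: 49724 - 1984*√15/15 ≈ 49212.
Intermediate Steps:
(-401 + f(1/15))*(-124) = (-401 + 16*√(1/15))*(-124) = (-401 + 16*(√15/15))*(-124) = (-401 + 16*√15/15)*(-124) = 49724 - 1984*√15/15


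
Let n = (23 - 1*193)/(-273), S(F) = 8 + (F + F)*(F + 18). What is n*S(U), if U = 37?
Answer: 693260/273 ≈ 2539.4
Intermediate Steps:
S(F) = 8 + 2*F*(18 + F) (S(F) = 8 + (2*F)*(18 + F) = 8 + 2*F*(18 + F))
n = 170/273 (n = (23 - 193)*(-1/273) = -170*(-1/273) = 170/273 ≈ 0.62271)
n*S(U) = 170*(8 + 2*37² + 36*37)/273 = 170*(8 + 2*1369 + 1332)/273 = 170*(8 + 2738 + 1332)/273 = (170/273)*4078 = 693260/273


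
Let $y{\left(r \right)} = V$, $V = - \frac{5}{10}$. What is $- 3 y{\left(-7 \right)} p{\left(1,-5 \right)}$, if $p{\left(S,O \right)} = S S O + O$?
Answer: $-15$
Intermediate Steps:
$p{\left(S,O \right)} = O + O S^{2}$ ($p{\left(S,O \right)} = S^{2} O + O = O S^{2} + O = O + O S^{2}$)
$V = - \frac{1}{2}$ ($V = \left(-5\right) \frac{1}{10} = - \frac{1}{2} \approx -0.5$)
$y{\left(r \right)} = - \frac{1}{2}$
$- 3 y{\left(-7 \right)} p{\left(1,-5 \right)} = \left(-3\right) \left(- \frac{1}{2}\right) \left(- 5 \left(1 + 1^{2}\right)\right) = \frac{3 \left(- 5 \left(1 + 1\right)\right)}{2} = \frac{3 \left(\left(-5\right) 2\right)}{2} = \frac{3}{2} \left(-10\right) = -15$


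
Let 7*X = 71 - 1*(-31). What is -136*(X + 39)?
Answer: -51000/7 ≈ -7285.7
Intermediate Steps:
X = 102/7 (X = (71 - 1*(-31))/7 = (71 + 31)/7 = (1/7)*102 = 102/7 ≈ 14.571)
-136*(X + 39) = -136*(102/7 + 39) = -136*375/7 = -51000/7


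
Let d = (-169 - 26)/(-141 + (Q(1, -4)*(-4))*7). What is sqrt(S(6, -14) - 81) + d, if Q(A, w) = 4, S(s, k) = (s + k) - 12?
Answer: 195/253 + I*sqrt(101) ≈ 0.77075 + 10.05*I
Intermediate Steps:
S(s, k) = -12 + k + s (S(s, k) = (k + s) - 12 = -12 + k + s)
d = 195/253 (d = (-169 - 26)/(-141 + (4*(-4))*7) = -195/(-141 - 16*7) = -195/(-141 - 112) = -195/(-253) = -195*(-1/253) = 195/253 ≈ 0.77075)
sqrt(S(6, -14) - 81) + d = sqrt((-12 - 14 + 6) - 81) + 195/253 = sqrt(-20 - 81) + 195/253 = sqrt(-101) + 195/253 = I*sqrt(101) + 195/253 = 195/253 + I*sqrt(101)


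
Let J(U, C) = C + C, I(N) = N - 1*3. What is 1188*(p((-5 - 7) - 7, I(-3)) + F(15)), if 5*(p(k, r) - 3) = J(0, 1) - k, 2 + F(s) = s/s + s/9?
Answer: 46728/5 ≈ 9345.6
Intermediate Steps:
I(N) = -3 + N (I(N) = N - 3 = -3 + N)
F(s) = -1 + s/9 (F(s) = -2 + (s/s + s/9) = -2 + (1 + s*(⅑)) = -2 + (1 + s/9) = -1 + s/9)
J(U, C) = 2*C
p(k, r) = 17/5 - k/5 (p(k, r) = 3 + (2*1 - k)/5 = 3 + (2 - k)/5 = 3 + (⅖ - k/5) = 17/5 - k/5)
1188*(p((-5 - 7) - 7, I(-3)) + F(15)) = 1188*((17/5 - ((-5 - 7) - 7)/5) + (-1 + (⅑)*15)) = 1188*((17/5 - (-12 - 7)/5) + (-1 + 5/3)) = 1188*((17/5 - ⅕*(-19)) + ⅔) = 1188*((17/5 + 19/5) + ⅔) = 1188*(36/5 + ⅔) = 1188*(118/15) = 46728/5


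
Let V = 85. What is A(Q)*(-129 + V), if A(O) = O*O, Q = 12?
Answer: -6336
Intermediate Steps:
A(O) = O²
A(Q)*(-129 + V) = 12²*(-129 + 85) = 144*(-44) = -6336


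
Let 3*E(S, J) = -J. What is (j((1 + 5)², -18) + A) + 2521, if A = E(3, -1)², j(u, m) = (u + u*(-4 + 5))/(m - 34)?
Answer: 294808/117 ≈ 2519.7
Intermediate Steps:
E(S, J) = -J/3 (E(S, J) = (-J)/3 = -J/3)
j(u, m) = 2*u/(-34 + m) (j(u, m) = (u + u*1)/(-34 + m) = (u + u)/(-34 + m) = (2*u)/(-34 + m) = 2*u/(-34 + m))
A = ⅑ (A = (-⅓*(-1))² = (⅓)² = ⅑ ≈ 0.11111)
(j((1 + 5)², -18) + A) + 2521 = (2*(1 + 5)²/(-34 - 18) + ⅑) + 2521 = (2*6²/(-52) + ⅑) + 2521 = (2*36*(-1/52) + ⅑) + 2521 = (-18/13 + ⅑) + 2521 = -149/117 + 2521 = 294808/117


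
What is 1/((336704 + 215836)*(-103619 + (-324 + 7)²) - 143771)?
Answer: -1/1729593971 ≈ -5.7817e-10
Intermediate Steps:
1/((336704 + 215836)*(-103619 + (-324 + 7)²) - 143771) = 1/(552540*(-103619 + (-317)²) - 143771) = 1/(552540*(-103619 + 100489) - 143771) = 1/(552540*(-3130) - 143771) = 1/(-1729450200 - 143771) = 1/(-1729593971) = -1/1729593971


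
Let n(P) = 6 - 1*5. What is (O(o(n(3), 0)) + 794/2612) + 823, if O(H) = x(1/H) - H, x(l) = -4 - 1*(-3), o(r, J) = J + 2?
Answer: 1071317/1306 ≈ 820.30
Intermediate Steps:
n(P) = 1 (n(P) = 6 - 5 = 1)
o(r, J) = 2 + J
x(l) = -1 (x(l) = -4 + 3 = -1)
O(H) = -1 - H
(O(o(n(3), 0)) + 794/2612) + 823 = ((-1 - (2 + 0)) + 794/2612) + 823 = ((-1 - 1*2) + 794*(1/2612)) + 823 = ((-1 - 2) + 397/1306) + 823 = (-3 + 397/1306) + 823 = -3521/1306 + 823 = 1071317/1306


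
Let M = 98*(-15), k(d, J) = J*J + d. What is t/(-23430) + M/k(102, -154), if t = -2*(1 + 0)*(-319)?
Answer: -1128136/12683085 ≈ -0.088948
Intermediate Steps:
k(d, J) = d + J² (k(d, J) = J² + d = d + J²)
M = -1470
t = 638 (t = -2*1*(-319) = -2*(-319) = 638)
t/(-23430) + M/k(102, -154) = 638/(-23430) - 1470/(102 + (-154)²) = 638*(-1/23430) - 1470/(102 + 23716) = -29/1065 - 1470/23818 = -29/1065 - 1470*1/23818 = -29/1065 - 735/11909 = -1128136/12683085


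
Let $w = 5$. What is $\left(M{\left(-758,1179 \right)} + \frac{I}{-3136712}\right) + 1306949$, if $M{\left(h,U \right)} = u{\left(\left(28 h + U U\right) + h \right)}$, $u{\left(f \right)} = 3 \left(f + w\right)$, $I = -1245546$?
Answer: $\frac{8486596076969}{1568356} \approx 5.4111 \cdot 10^{6}$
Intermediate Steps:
$u{\left(f \right)} = 15 + 3 f$ ($u{\left(f \right)} = 3 \left(f + 5\right) = 3 \left(5 + f\right) = 15 + 3 f$)
$M{\left(h,U \right)} = 15 + 3 U^{2} + 87 h$ ($M{\left(h,U \right)} = 15 + 3 \left(\left(28 h + U U\right) + h\right) = 15 + 3 \left(\left(28 h + U^{2}\right) + h\right) = 15 + 3 \left(\left(U^{2} + 28 h\right) + h\right) = 15 + 3 \left(U^{2} + 29 h\right) = 15 + \left(3 U^{2} + 87 h\right) = 15 + 3 U^{2} + 87 h$)
$\left(M{\left(-758,1179 \right)} + \frac{I}{-3136712}\right) + 1306949 = \left(\left(15 + 3 \cdot 1179^{2} + 87 \left(-758\right)\right) - \frac{1245546}{-3136712}\right) + 1306949 = \left(\left(15 + 3 \cdot 1390041 - 65946\right) - - \frac{622773}{1568356}\right) + 1306949 = \left(\left(15 + 4170123 - 65946\right) + \frac{622773}{1568356}\right) + 1306949 = \left(4104192 + \frac{622773}{1568356}\right) + 1306949 = \frac{6436834771125}{1568356} + 1306949 = \frac{8486596076969}{1568356}$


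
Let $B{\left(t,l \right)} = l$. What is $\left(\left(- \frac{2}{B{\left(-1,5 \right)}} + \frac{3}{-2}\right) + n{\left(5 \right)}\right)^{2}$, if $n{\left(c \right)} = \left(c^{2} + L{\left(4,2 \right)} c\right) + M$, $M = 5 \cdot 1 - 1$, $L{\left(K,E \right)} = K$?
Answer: $\frac{221841}{100} \approx 2218.4$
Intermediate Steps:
$M = 4$ ($M = 5 - 1 = 4$)
$n{\left(c \right)} = 4 + c^{2} + 4 c$ ($n{\left(c \right)} = \left(c^{2} + 4 c\right) + 4 = 4 + c^{2} + 4 c$)
$\left(\left(- \frac{2}{B{\left(-1,5 \right)}} + \frac{3}{-2}\right) + n{\left(5 \right)}\right)^{2} = \left(\left(- \frac{2}{5} + \frac{3}{-2}\right) + \left(4 + 5^{2} + 4 \cdot 5\right)\right)^{2} = \left(\left(\left(-2\right) \frac{1}{5} + 3 \left(- \frac{1}{2}\right)\right) + \left(4 + 25 + 20\right)\right)^{2} = \left(\left(- \frac{2}{5} - \frac{3}{2}\right) + 49\right)^{2} = \left(- \frac{19}{10} + 49\right)^{2} = \left(\frac{471}{10}\right)^{2} = \frac{221841}{100}$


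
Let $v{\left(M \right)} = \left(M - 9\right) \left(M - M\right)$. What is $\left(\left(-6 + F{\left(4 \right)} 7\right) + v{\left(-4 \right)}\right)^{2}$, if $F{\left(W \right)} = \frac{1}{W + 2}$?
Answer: $\frac{841}{36} \approx 23.361$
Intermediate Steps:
$F{\left(W \right)} = \frac{1}{2 + W}$
$v{\left(M \right)} = 0$ ($v{\left(M \right)} = \left(-9 + M\right) 0 = 0$)
$\left(\left(-6 + F{\left(4 \right)} 7\right) + v{\left(-4 \right)}\right)^{2} = \left(\left(-6 + \frac{1}{2 + 4} \cdot 7\right) + 0\right)^{2} = \left(\left(-6 + \frac{1}{6} \cdot 7\right) + 0\right)^{2} = \left(\left(-6 + \frac{7}{6}\right) + 0\right)^{2} = \left(- \frac{29}{6} + 0\right)^{2} = \left(- \frac{29}{6}\right)^{2} = \frac{841}{36}$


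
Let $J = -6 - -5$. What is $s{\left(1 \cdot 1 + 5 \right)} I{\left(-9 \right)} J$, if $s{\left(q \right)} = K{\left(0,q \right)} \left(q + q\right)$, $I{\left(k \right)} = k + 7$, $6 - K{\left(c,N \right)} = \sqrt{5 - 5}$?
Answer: $144$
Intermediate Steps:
$K{\left(c,N \right)} = 6$ ($K{\left(c,N \right)} = 6 - \sqrt{5 - 5} = 6 - \sqrt{0} = 6 - 0 = 6 + 0 = 6$)
$I{\left(k \right)} = 7 + k$
$s{\left(q \right)} = 12 q$ ($s{\left(q \right)} = 6 \left(q + q\right) = 6 \cdot 2 q = 12 q$)
$J = -1$ ($J = -6 + 5 = -1$)
$s{\left(1 \cdot 1 + 5 \right)} I{\left(-9 \right)} J = 12 \left(1 \cdot 1 + 5\right) \left(7 - 9\right) \left(-1\right) = 12 \left(1 + 5\right) \left(-2\right) \left(-1\right) = 12 \cdot 6 \left(-2\right) \left(-1\right) = 72 \left(-2\right) \left(-1\right) = \left(-144\right) \left(-1\right) = 144$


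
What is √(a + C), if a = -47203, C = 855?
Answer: 2*I*√11587 ≈ 215.29*I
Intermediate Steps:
√(a + C) = √(-47203 + 855) = √(-46348) = 2*I*√11587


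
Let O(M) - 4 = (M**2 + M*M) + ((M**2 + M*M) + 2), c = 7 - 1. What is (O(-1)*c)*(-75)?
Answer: -4500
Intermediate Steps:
c = 6
O(M) = 6 + 4*M**2 (O(M) = 4 + ((M**2 + M*M) + ((M**2 + M*M) + 2)) = 4 + ((M**2 + M**2) + ((M**2 + M**2) + 2)) = 4 + (2*M**2 + (2*M**2 + 2)) = 4 + (2*M**2 + (2 + 2*M**2)) = 4 + (2 + 4*M**2) = 6 + 4*M**2)
(O(-1)*c)*(-75) = ((6 + 4*(-1)**2)*6)*(-75) = ((6 + 4*1)*6)*(-75) = ((6 + 4)*6)*(-75) = (10*6)*(-75) = 60*(-75) = -4500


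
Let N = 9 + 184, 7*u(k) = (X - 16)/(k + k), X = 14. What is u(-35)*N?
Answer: 193/245 ≈ 0.78776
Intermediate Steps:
u(k) = -1/(7*k) (u(k) = ((14 - 16)/(k + k))/7 = (-2*1/(2*k))/7 = (-1/k)/7 = -1/(7*k))
N = 193
u(-35)*N = -1/7/(-35)*193 = -1/7*(-1/35)*193 = (1/245)*193 = 193/245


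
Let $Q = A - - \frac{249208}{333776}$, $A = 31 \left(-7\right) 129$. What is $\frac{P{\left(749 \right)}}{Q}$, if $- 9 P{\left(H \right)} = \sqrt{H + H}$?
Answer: $\frac{41722 \sqrt{1498}}{10511035155} \approx 0.00015363$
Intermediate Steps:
$P{\left(H \right)} = - \frac{\sqrt{2} \sqrt{H}}{9}$ ($P{\left(H \right)} = - \frac{\sqrt{H + H}}{9} = - \frac{\sqrt{2 H}}{9} = - \frac{\sqrt{2} \sqrt{H}}{9}$)
$A = -27993$ ($A = \left(-217\right) 129 = -27993$)
$Q = - \frac{1167892795}{41722}$ ($Q = -27993 - - \frac{249208}{333776} = -27993 - \left(-249208\right) \frac{1}{333776} = -27993 - - \frac{31151}{41722} = -27993 + \frac{31151}{41722} = - \frac{1167892795}{41722} \approx -27992.0$)
$\frac{P{\left(749 \right)}}{Q} = \frac{\left(- \frac{1}{9}\right) \sqrt{2} \sqrt{749}}{- \frac{1167892795}{41722}} = - \frac{\sqrt{1498}}{9} \left(- \frac{41722}{1167892795}\right) = \frac{41722 \sqrt{1498}}{10511035155}$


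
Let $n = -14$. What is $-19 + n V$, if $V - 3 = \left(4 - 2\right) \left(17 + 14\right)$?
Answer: $-929$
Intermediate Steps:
$V = 65$ ($V = 3 + \left(4 - 2\right) \left(17 + 14\right) = 3 + 2 \cdot 31 = 3 + 62 = 65$)
$-19 + n V = -19 - 910 = -929$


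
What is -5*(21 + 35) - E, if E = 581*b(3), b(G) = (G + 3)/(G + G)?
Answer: -861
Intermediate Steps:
b(G) = (3 + G)/(2*G) (b(G) = (3 + G)/((2*G)) = (3 + G)*(1/(2*G)) = (3 + G)/(2*G))
E = 581 (E = 581*((½)*(3 + 3)/3) = 581*((½)*(⅓)*6) = 581*1 = 581)
-5*(21 + 35) - E = -5*(21 + 35) - 1*581 = -5*56 - 581 = -280 - 581 = -861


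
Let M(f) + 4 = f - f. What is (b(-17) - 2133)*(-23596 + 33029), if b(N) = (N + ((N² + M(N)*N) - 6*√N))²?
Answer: 1064561215 - 38486640*I*√17 ≈ 1.0646e+9 - 1.5868e+8*I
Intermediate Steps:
M(f) = -4 (M(f) = -4 + (f - f) = -4 + 0 = -4)
b(N) = (N² - 6*√N - 3*N)² (b(N) = (N + ((N² - 4*N) - 6*√N))² = (N + (N² - 6*√N - 4*N))² = (N² - 6*√N - 3*N)²)
(b(-17) - 2133)*(-23596 + 33029) = (((-17)² - 6*I*√17 - 3*(-17))² - 2133)*(-23596 + 33029) = ((289 - 6*I*√17 + 51)² - 2133)*9433 = ((340 - 6*I*√17)² - 2133)*9433 = (-2133 + (340 - 6*I*√17)²)*9433 = -20120589 + 9433*(340 - 6*I*√17)²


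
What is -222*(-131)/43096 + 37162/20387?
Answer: 1097214143/439299076 ≈ 2.4976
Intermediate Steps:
-222*(-131)/43096 + 37162/20387 = 29082*(1/43096) + 37162*(1/20387) = 14541/21548 + 37162/20387 = 1097214143/439299076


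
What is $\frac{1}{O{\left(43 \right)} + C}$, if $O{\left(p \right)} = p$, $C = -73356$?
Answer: $- \frac{1}{73313} \approx -1.364 \cdot 10^{-5}$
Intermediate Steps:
$\frac{1}{O{\left(43 \right)} + C} = \frac{1}{43 - 73356} = \frac{1}{-73313} = - \frac{1}{73313}$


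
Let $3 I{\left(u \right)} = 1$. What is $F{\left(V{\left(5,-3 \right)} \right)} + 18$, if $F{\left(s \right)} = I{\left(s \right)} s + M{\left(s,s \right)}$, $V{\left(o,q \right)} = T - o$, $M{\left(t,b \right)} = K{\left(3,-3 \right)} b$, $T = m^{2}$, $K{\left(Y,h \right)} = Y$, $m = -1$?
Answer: $\frac{14}{3} \approx 4.6667$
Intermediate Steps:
$I{\left(u \right)} = \frac{1}{3}$ ($I{\left(u \right)} = \frac{1}{3} \cdot 1 = \frac{1}{3}$)
$T = 1$ ($T = \left(-1\right)^{2} = 1$)
$M{\left(t,b \right)} = 3 b$
$V{\left(o,q \right)} = 1 - o$
$F{\left(s \right)} = \frac{10 s}{3}$ ($F{\left(s \right)} = \frac{s}{3} + 3 s = \frac{10 s}{3}$)
$F{\left(V{\left(5,-3 \right)} \right)} + 18 = \frac{10 \left(1 - 5\right)}{3} + 18 = \frac{10}{3} \left(-4\right) + 18 = - \frac{40}{3} + 18 = \frac{14}{3}$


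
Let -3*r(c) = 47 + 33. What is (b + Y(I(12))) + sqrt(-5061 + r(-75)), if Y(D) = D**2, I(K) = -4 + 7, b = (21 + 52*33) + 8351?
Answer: 10097 + I*sqrt(45789)/3 ≈ 10097.0 + 71.328*I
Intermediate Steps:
r(c) = -80/3 (r(c) = -(47 + 33)/3 = -1/3*80 = -80/3)
b = 10088 (b = (21 + 1716) + 8351 = 1737 + 8351 = 10088)
I(K) = 3
(b + Y(I(12))) + sqrt(-5061 + r(-75)) = (10088 + 3**2) + sqrt(-5061 - 80/3) = (10088 + 9) + sqrt(-15263/3) = 10097 + I*sqrt(45789)/3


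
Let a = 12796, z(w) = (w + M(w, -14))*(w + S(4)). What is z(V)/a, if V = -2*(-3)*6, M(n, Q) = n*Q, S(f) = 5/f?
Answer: -17433/12796 ≈ -1.3624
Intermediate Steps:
M(n, Q) = Q*n
V = 36 (V = 6*6 = 36)
z(w) = -13*w*(5/4 + w) (z(w) = (w - 14*w)*(w + 5/4) = (-13*w)*(w + 5*(¼)) = (-13*w)*(w + 5/4) = (-13*w)*(5/4 + w) = -13*w*(5/4 + w))
z(V)/a = ((13/4)*36*(-5 - 4*36))/12796 = ((13/4)*36*(-5 - 144))*(1/12796) = ((13/4)*36*(-149))*(1/12796) = -17433*1/12796 = -17433/12796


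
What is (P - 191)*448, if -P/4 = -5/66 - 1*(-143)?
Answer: -11275712/33 ≈ -3.4169e+5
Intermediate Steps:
P = -18866/33 (P = -4*(-5/66 - 1*(-143)) = -4*(-5*1/66 + 143) = -4*(-5/66 + 143) = -4*9433/66 = -18866/33 ≈ -571.70)
(P - 191)*448 = (-18866/33 - 191)*448 = -25169/33*448 = -11275712/33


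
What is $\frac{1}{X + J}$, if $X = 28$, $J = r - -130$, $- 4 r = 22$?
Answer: $\frac{2}{305} \approx 0.0065574$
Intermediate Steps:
$r = - \frac{11}{2}$ ($r = \left(- \frac{1}{4}\right) 22 = - \frac{11}{2} \approx -5.5$)
$J = \frac{249}{2}$ ($J = - \frac{11}{2} - -130 = - \frac{11}{2} + 130 = \frac{249}{2} \approx 124.5$)
$\frac{1}{X + J} = \frac{1}{28 + \frac{249}{2}} = \frac{1}{\frac{305}{2}} = \frac{2}{305}$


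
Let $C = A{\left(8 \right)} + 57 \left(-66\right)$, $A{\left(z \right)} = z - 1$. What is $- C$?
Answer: $3755$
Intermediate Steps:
$A{\left(z \right)} = -1 + z$
$C = -3755$ ($C = \left(-1 + 8\right) + 57 \left(-66\right) = 7 - 3762 = -3755$)
$- C = \left(-1\right) \left(-3755\right) = 3755$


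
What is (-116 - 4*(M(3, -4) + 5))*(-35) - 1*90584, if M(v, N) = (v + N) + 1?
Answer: -85824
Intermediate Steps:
M(v, N) = 1 + N + v (M(v, N) = (N + v) + 1 = 1 + N + v)
(-116 - 4*(M(3, -4) + 5))*(-35) - 1*90584 = (-116 - 4*((1 - 4 + 3) + 5))*(-35) - 1*90584 = (-116 - 4*(0 + 5))*(-35) - 90584 = (-116 - 4*5)*(-35) - 90584 = (-116 - 20)*(-35) - 90584 = -136*(-35) - 90584 = 4760 - 90584 = -85824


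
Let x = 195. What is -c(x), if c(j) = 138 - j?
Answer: 57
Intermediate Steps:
-c(x) = -(138 - 1*195) = -(138 - 195) = -1*(-57) = 57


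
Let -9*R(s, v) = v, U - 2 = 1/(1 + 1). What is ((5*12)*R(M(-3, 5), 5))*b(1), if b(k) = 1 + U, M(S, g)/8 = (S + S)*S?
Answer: -350/3 ≈ -116.67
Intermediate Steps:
U = 5/2 (U = 2 + 1/(1 + 1) = 2 + 1/2 = 2 + ½ = 5/2 ≈ 2.5000)
M(S, g) = 16*S² (M(S, g) = 8*((S + S)*S) = 8*((2*S)*S) = 8*(2*S²) = 16*S²)
b(k) = 7/2 (b(k) = 1 + 5/2 = 7/2)
R(s, v) = -v/9
((5*12)*R(M(-3, 5), 5))*b(1) = ((5*12)*(-⅑*5))*(7/2) = (60*(-5/9))*(7/2) = -100/3*7/2 = -350/3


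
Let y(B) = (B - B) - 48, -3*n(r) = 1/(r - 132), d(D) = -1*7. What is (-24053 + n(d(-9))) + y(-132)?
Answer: -10050116/417 ≈ -24101.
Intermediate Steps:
d(D) = -7
n(r) = -1/(3*(-132 + r)) (n(r) = -1/(3*(r - 132)) = -1/(3*(-132 + r)))
y(B) = -48 (y(B) = 0 - 48 = -48)
(-24053 + n(d(-9))) + y(-132) = (-24053 - 1/(-396 + 3*(-7))) - 48 = (-24053 - 1/(-396 - 21)) - 48 = (-24053 - 1/(-417)) - 48 = (-24053 - 1*(-1/417)) - 48 = (-24053 + 1/417) - 48 = -10030100/417 - 48 = -10050116/417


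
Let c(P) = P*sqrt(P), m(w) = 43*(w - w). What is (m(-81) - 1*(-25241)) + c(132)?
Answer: 25241 + 264*sqrt(33) ≈ 26758.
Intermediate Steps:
m(w) = 0 (m(w) = 43*0 = 0)
c(P) = P**(3/2)
(m(-81) - 1*(-25241)) + c(132) = (0 - 1*(-25241)) + 132**(3/2) = (0 + 25241) + 264*sqrt(33) = 25241 + 264*sqrt(33)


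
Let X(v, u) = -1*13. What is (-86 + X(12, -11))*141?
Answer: -13959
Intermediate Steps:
X(v, u) = -13
(-86 + X(12, -11))*141 = (-86 - 13)*141 = -99*141 = -13959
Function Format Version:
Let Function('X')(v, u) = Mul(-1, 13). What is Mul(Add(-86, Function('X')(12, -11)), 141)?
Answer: -13959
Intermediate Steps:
Function('X')(v, u) = -13
Mul(Add(-86, Function('X')(12, -11)), 141) = Mul(Add(-86, -13), 141) = Mul(-99, 141) = -13959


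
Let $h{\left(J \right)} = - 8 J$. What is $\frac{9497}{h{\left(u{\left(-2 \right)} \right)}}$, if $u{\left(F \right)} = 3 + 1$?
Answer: $- \frac{9497}{32} \approx -296.78$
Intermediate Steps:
$u{\left(F \right)} = 4$
$\frac{9497}{h{\left(u{\left(-2 \right)} \right)}} = \frac{9497}{\left(-8\right) 4} = \frac{9497}{-32} = 9497 \left(- \frac{1}{32}\right) = - \frac{9497}{32}$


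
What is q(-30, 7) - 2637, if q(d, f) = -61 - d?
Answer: -2668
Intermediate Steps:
q(-30, 7) - 2637 = (-61 - 1*(-30)) - 2637 = (-61 + 30) - 2637 = -31 - 2637 = -2668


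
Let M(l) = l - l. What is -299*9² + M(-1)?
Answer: -24219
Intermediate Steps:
M(l) = 0
-299*9² + M(-1) = -299*9² + 0 = -299*81 + 0 = -24219 + 0 = -24219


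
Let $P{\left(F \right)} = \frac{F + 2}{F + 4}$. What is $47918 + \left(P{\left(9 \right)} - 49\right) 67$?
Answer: $\frac{580992}{13} \approx 44692.0$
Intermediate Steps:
$P{\left(F \right)} = \frac{2 + F}{4 + F}$
$47918 + \left(P{\left(9 \right)} - 49\right) 67 = 47918 + \left(\frac{2 + 9}{4 + 9} - 49\right) 67 = 47918 + \left(\frac{1}{13} \cdot 11 - 49\right) 67 = 47918 + \left(\frac{11}{13} - 49\right) 67 = 47918 - \frac{41942}{13} = \frac{580992}{13}$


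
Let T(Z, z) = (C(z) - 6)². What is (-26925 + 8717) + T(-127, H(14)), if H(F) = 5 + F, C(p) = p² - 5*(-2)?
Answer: 115017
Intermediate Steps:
C(p) = 10 + p² (C(p) = p² - 1*(-10) = p² + 10 = 10 + p²)
T(Z, z) = (4 + z²)² (T(Z, z) = ((10 + z²) - 6)² = (4 + z²)²)
(-26925 + 8717) + T(-127, H(14)) = (-26925 + 8717) + (4 + (5 + 14)²)² = -18208 + (4 + 19²)² = -18208 + (4 + 361)² = -18208 + 365² = -18208 + 133225 = 115017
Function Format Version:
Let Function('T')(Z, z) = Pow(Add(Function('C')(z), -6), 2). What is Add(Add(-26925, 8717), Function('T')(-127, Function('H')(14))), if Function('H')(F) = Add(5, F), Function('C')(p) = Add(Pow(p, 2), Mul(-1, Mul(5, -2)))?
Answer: 115017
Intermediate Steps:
Function('C')(p) = Add(10, Pow(p, 2)) (Function('C')(p) = Add(Pow(p, 2), Mul(-1, -10)) = Add(Pow(p, 2), 10) = Add(10, Pow(p, 2)))
Function('T')(Z, z) = Pow(Add(4, Pow(z, 2)), 2) (Function('T')(Z, z) = Pow(Add(Add(10, Pow(z, 2)), -6), 2) = Pow(Add(4, Pow(z, 2)), 2))
Add(Add(-26925, 8717), Function('T')(-127, Function('H')(14))) = Add(Add(-26925, 8717), Pow(Add(4, Pow(Add(5, 14), 2)), 2)) = Add(-18208, Pow(Add(4, Pow(19, 2)), 2)) = Add(-18208, Pow(Add(4, 361), 2)) = Add(-18208, Pow(365, 2)) = Add(-18208, 133225) = 115017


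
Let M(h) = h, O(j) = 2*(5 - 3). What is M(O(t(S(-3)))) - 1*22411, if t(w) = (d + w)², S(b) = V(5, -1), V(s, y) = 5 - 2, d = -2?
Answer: -22407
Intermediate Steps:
V(s, y) = 3
S(b) = 3
t(w) = (-2 + w)²
O(j) = 4 (O(j) = 2*2 = 4)
M(O(t(S(-3)))) - 1*22411 = 4 - 1*22411 = 4 - 22411 = -22407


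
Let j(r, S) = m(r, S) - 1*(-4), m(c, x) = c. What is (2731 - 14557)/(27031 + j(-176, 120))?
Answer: -3942/8953 ≈ -0.44030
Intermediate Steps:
j(r, S) = 4 + r (j(r, S) = r - 1*(-4) = r + 4 = 4 + r)
(2731 - 14557)/(27031 + j(-176, 120)) = (2731 - 14557)/(27031 + (4 - 176)) = -11826/(27031 - 172) = -11826/26859 = -11826*1/26859 = -3942/8953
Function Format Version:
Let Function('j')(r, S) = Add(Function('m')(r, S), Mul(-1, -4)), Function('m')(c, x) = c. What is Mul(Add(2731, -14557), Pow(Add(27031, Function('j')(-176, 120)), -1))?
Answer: Rational(-3942, 8953) ≈ -0.44030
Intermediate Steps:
Function('j')(r, S) = Add(4, r) (Function('j')(r, S) = Add(r, Mul(-1, -4)) = Add(r, 4) = Add(4, r))
Mul(Add(2731, -14557), Pow(Add(27031, Function('j')(-176, 120)), -1)) = Mul(Add(2731, -14557), Pow(Add(27031, Add(4, -176)), -1)) = Mul(-11826, Pow(Add(27031, -172), -1)) = Mul(-11826, Pow(26859, -1)) = Mul(-11826, Rational(1, 26859)) = Rational(-3942, 8953)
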